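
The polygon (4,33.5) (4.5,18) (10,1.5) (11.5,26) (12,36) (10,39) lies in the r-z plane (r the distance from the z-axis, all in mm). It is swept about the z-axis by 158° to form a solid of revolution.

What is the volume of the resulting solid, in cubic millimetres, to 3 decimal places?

Profile (r,z), 6 vertices: (4,33.5) (4.5,18) (10,1.5) (11.5,26) (12,36) (10,39)
edge 0: (4,33.5)→(4.5,18)  cross = 4·18 − 4.5·33.5 = -78.7500; (r_i+r_j)·cross = 8.5·-78.7500 = -669.3750
edge 1: (4.5,18)→(10,1.5)  cross = 4.5·1.5 − 10·18 = -173.2500; (r_i+r_j)·cross = 14.5·-173.2500 = -2512.1250
edge 2: (10,1.5)→(11.5,26)  cross = 10·26 − 11.5·1.5 = 242.7500; (r_i+r_j)·cross = 21.5·242.7500 = 5219.1250
edge 3: (11.5,26)→(12,36)  cross = 11.5·36 − 12·26 = 102.0000; (r_i+r_j)·cross = 23.5·102.0000 = 2397.0000
edge 4: (12,36)→(10,39)  cross = 12·39 − 10·36 = 108.0000; (r_i+r_j)·cross = 22·108.0000 = 2376.0000
edge 5: (10,39)→(4,33.5)  cross = 10·33.5 − 4·39 = 179.0000; (r_i+r_j)·cross = 14·179.0000 = 2506.0000
Σcross = 379.7500 → A = |Σcross|/2 = 189.8750 mm²
Σ(r_i+r_j)·cross = 9316.6250 → first moment M = |Σ|/6 = 1552.7708
R_c = M/A = 1552.7708/189.8750 = 8.1779 mm
θ = 158° = 2.757620 rad
V = θ·R_c·A = 2.757620·8.1779·189.8750 = 4281.952 mm³

Volume = 4281.952 mm³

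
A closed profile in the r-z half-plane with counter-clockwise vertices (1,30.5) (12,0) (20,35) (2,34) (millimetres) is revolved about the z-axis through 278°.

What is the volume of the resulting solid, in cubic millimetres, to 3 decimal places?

Profile (r,z), 4 vertices: (1,30.5) (12,0) (20,35) (2,34)
edge 0: (1,30.5)→(12,0)  cross = 1·0 − 12·30.5 = -366.0000; (r_i+r_j)·cross = 13·-366.0000 = -4758.0000
edge 1: (12,0)→(20,35)  cross = 12·35 − 20·0 = 420.0000; (r_i+r_j)·cross = 32·420.0000 = 13440.0000
edge 2: (20,35)→(2,34)  cross = 20·34 − 2·35 = 610.0000; (r_i+r_j)·cross = 22·610.0000 = 13420.0000
edge 3: (2,34)→(1,30.5)  cross = 2·30.5 − 1·34 = 27.0000; (r_i+r_j)·cross = 3·27.0000 = 81.0000
Σcross = 691.0000 → A = |Σcross|/2 = 345.5000 mm²
Σ(r_i+r_j)·cross = 22183.0000 → first moment M = |Σ|/6 = 3697.1667
R_c = M/A = 3697.1667/345.5000 = 10.7009 mm
θ = 278° = 4.852015 rad
V = θ·R_c·A = 4.852015·10.7009·345.5000 = 17938.709 mm³

Volume = 17938.709 mm³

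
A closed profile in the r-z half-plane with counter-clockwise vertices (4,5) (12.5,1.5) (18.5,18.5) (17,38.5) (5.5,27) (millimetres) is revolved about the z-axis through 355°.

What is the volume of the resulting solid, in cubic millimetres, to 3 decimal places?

Profile (r,z), 5 vertices: (4,5) (12.5,1.5) (18.5,18.5) (17,38.5) (5.5,27)
edge 0: (4,5)→(12.5,1.5)  cross = 4·1.5 − 12.5·5 = -56.5000; (r_i+r_j)·cross = 16.5·-56.5000 = -932.2500
edge 1: (12.5,1.5)→(18.5,18.5)  cross = 12.5·18.5 − 18.5·1.5 = 203.5000; (r_i+r_j)·cross = 31·203.5000 = 6308.5000
edge 2: (18.5,18.5)→(17,38.5)  cross = 18.5·38.5 − 17·18.5 = 397.7500; (r_i+r_j)·cross = 35.5·397.7500 = 14120.1250
edge 3: (17,38.5)→(5.5,27)  cross = 17·27 − 5.5·38.5 = 247.2500; (r_i+r_j)·cross = 22.5·247.2500 = 5563.1250
edge 4: (5.5,27)→(4,5)  cross = 5.5·5 − 4·27 = -80.5000; (r_i+r_j)·cross = 9.5·-80.5000 = -764.7500
Σcross = 711.5000 → A = |Σcross|/2 = 355.7500 mm²
Σ(r_i+r_j)·cross = 24294.7500 → first moment M = |Σ|/6 = 4049.1250
R_c = M/A = 4049.1250/355.7500 = 11.3819 mm
θ = 355° = 6.195919 rad
V = θ·R_c·A = 6.195919·11.3819·355.7500 = 25088.050 mm³

Volume = 25088.050 mm³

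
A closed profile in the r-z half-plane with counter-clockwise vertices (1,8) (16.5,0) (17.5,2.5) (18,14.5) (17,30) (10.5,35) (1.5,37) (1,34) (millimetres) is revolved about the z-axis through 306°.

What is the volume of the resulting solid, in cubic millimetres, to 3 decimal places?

Profile (r,z), 8 vertices: (1,8) (16.5,0) (17.5,2.5) (18,14.5) (17,30) (10.5,35) (1.5,37) (1,34)
edge 0: (1,8)→(16.5,0)  cross = 1·0 − 16.5·8 = -132.0000; (r_i+r_j)·cross = 17.5·-132.0000 = -2310.0000
edge 1: (16.5,0)→(17.5,2.5)  cross = 16.5·2.5 − 17.5·0 = 41.2500; (r_i+r_j)·cross = 34·41.2500 = 1402.5000
edge 2: (17.5,2.5)→(18,14.5)  cross = 17.5·14.5 − 18·2.5 = 208.7500; (r_i+r_j)·cross = 35.5·208.7500 = 7410.6250
edge 3: (18,14.5)→(17,30)  cross = 18·30 − 17·14.5 = 293.5000; (r_i+r_j)·cross = 35·293.5000 = 10272.5000
edge 4: (17,30)→(10.5,35)  cross = 17·35 − 10.5·30 = 280.0000; (r_i+r_j)·cross = 27.5·280.0000 = 7700.0000
edge 5: (10.5,35)→(1.5,37)  cross = 10.5·37 − 1.5·35 = 336.0000; (r_i+r_j)·cross = 12·336.0000 = 4032.0000
edge 6: (1.5,37)→(1,34)  cross = 1.5·34 − 1·37 = 14.0000; (r_i+r_j)·cross = 2.5·14.0000 = 35.0000
edge 7: (1,34)→(1,8)  cross = 1·8 − 1·34 = -26.0000; (r_i+r_j)·cross = 2·-26.0000 = -52.0000
Σcross = 1015.5000 → A = |Σcross|/2 = 507.7500 mm²
Σ(r_i+r_j)·cross = 28490.6250 → first moment M = |Σ|/6 = 4748.4375
R_c = M/A = 4748.4375/507.7500 = 9.3519 mm
θ = 306° = 5.340708 rad
V = θ·R_c·A = 5.340708·9.3519·507.7500 = 25360.016 mm³

Volume = 25360.016 mm³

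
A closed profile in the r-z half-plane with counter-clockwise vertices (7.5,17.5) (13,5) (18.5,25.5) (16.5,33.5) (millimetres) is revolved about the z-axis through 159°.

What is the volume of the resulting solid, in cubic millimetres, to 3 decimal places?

Volume = 5318.197 mm³

Profile (r,z), 4 vertices: (7.5,17.5) (13,5) (18.5,25.5) (16.5,33.5)
edge 0: (7.5,17.5)→(13,5)  cross = 7.5·5 − 13·17.5 = -190.0000; (r_i+r_j)·cross = 20.5·-190.0000 = -3895.0000
edge 1: (13,5)→(18.5,25.5)  cross = 13·25.5 − 18.5·5 = 239.0000; (r_i+r_j)·cross = 31.5·239.0000 = 7528.5000
edge 2: (18.5,25.5)→(16.5,33.5)  cross = 18.5·33.5 − 16.5·25.5 = 199.0000; (r_i+r_j)·cross = 35·199.0000 = 6965.0000
edge 3: (16.5,33.5)→(7.5,17.5)  cross = 16.5·17.5 − 7.5·33.5 = 37.5000; (r_i+r_j)·cross = 24·37.5000 = 900.0000
Σcross = 285.5000 → A = |Σcross|/2 = 142.7500 mm²
Σ(r_i+r_j)·cross = 11498.5000 → first moment M = |Σ|/6 = 1916.4167
R_c = M/A = 1916.4167/142.7500 = 13.4250 mm
θ = 159° = 2.775074 rad
V = θ·R_c·A = 2.775074·13.4250·142.7500 = 5318.197 mm³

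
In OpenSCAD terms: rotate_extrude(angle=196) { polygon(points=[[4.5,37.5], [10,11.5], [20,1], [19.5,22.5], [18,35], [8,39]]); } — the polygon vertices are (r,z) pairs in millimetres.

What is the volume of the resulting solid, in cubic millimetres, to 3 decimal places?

Volume = 16335.748 mm³

Profile (r,z), 6 vertices: (4.5,37.5) (10,11.5) (20,1) (19.5,22.5) (18,35) (8,39)
edge 0: (4.5,37.5)→(10,11.5)  cross = 4.5·11.5 − 10·37.5 = -323.2500; (r_i+r_j)·cross = 14.5·-323.2500 = -4687.1250
edge 1: (10,11.5)→(20,1)  cross = 10·1 − 20·11.5 = -220.0000; (r_i+r_j)·cross = 30·-220.0000 = -6600.0000
edge 2: (20,1)→(19.5,22.5)  cross = 20·22.5 − 19.5·1 = 430.5000; (r_i+r_j)·cross = 39.5·430.5000 = 17004.7500
edge 3: (19.5,22.5)→(18,35)  cross = 19.5·35 − 18·22.5 = 277.5000; (r_i+r_j)·cross = 37.5·277.5000 = 10406.2500
edge 4: (18,35)→(8,39)  cross = 18·39 − 8·35 = 422.0000; (r_i+r_j)·cross = 26·422.0000 = 10972.0000
edge 5: (8,39)→(4.5,37.5)  cross = 8·37.5 − 4.5·39 = 124.5000; (r_i+r_j)·cross = 12.5·124.5000 = 1556.2500
Σcross = 711.2500 → A = |Σcross|/2 = 355.6250 mm²
Σ(r_i+r_j)·cross = 28652.1250 → first moment M = |Σ|/6 = 4775.3542
R_c = M/A = 4775.3542/355.6250 = 13.4281 mm
θ = 196° = 3.420845 rad
V = θ·R_c·A = 3.420845·13.4281·355.6250 = 16335.748 mm³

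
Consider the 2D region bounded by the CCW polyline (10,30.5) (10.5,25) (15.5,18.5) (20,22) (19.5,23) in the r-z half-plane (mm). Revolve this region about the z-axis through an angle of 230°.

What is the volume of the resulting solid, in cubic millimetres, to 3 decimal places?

Volume = 3004.337 mm³

Profile (r,z), 5 vertices: (10,30.5) (10.5,25) (15.5,18.5) (20,22) (19.5,23)
edge 0: (10,30.5)→(10.5,25)  cross = 10·25 − 10.5·30.5 = -70.2500; (r_i+r_j)·cross = 20.5·-70.2500 = -1440.1250
edge 1: (10.5,25)→(15.5,18.5)  cross = 10.5·18.5 − 15.5·25 = -193.2500; (r_i+r_j)·cross = 26·-193.2500 = -5024.5000
edge 2: (15.5,18.5)→(20,22)  cross = 15.5·22 − 20·18.5 = -29.0000; (r_i+r_j)·cross = 35.5·-29.0000 = -1029.5000
edge 3: (20,22)→(19.5,23)  cross = 20·23 − 19.5·22 = 31.0000; (r_i+r_j)·cross = 39.5·31.0000 = 1224.5000
edge 4: (19.5,23)→(10,30.5)  cross = 19.5·30.5 − 10·23 = 364.7500; (r_i+r_j)·cross = 29.5·364.7500 = 10760.1250
Σcross = 103.2500 → A = |Σcross|/2 = 51.6250 mm²
Σ(r_i+r_j)·cross = 4490.5000 → first moment M = |Σ|/6 = 748.4167
R_c = M/A = 748.4167/51.6250 = 14.4972 mm
θ = 230° = 4.014257 rad
V = θ·R_c·A = 4.014257·14.4972·51.6250 = 3004.337 mm³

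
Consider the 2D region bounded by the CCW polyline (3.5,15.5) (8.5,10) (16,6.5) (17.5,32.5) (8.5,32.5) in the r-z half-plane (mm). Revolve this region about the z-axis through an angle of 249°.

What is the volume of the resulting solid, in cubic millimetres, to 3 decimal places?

Volume = 12822.489 mm³

Profile (r,z), 5 vertices: (3.5,15.5) (8.5,10) (16,6.5) (17.5,32.5) (8.5,32.5)
edge 0: (3.5,15.5)→(8.5,10)  cross = 3.5·10 − 8.5·15.5 = -96.7500; (r_i+r_j)·cross = 12·-96.7500 = -1161.0000
edge 1: (8.5,10)→(16,6.5)  cross = 8.5·6.5 − 16·10 = -104.7500; (r_i+r_j)·cross = 24.5·-104.7500 = -2566.3750
edge 2: (16,6.5)→(17.5,32.5)  cross = 16·32.5 − 17.5·6.5 = 406.2500; (r_i+r_j)·cross = 33.5·406.2500 = 13609.3750
edge 3: (17.5,32.5)→(8.5,32.5)  cross = 17.5·32.5 − 8.5·32.5 = 292.5000; (r_i+r_j)·cross = 26·292.5000 = 7605.0000
edge 4: (8.5,32.5)→(3.5,15.5)  cross = 8.5·15.5 − 3.5·32.5 = 18.0000; (r_i+r_j)·cross = 12·18.0000 = 216.0000
Σcross = 515.2500 → A = |Σcross|/2 = 257.6250 mm²
Σ(r_i+r_j)·cross = 17703.0000 → first moment M = |Σ|/6 = 2950.5000
R_c = M/A = 2950.5000/257.6250 = 11.4527 mm
θ = 249° = 4.345870 rad
V = θ·R_c·A = 4.345870·11.4527·257.6250 = 12822.489 mm³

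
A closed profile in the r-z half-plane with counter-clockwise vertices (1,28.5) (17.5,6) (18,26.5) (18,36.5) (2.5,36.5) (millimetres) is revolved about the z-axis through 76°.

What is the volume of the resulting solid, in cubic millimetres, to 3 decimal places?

Profile (r,z), 5 vertices: (1,28.5) (17.5,6) (18,26.5) (18,36.5) (2.5,36.5)
edge 0: (1,28.5)→(17.5,6)  cross = 1·6 − 17.5·28.5 = -492.7500; (r_i+r_j)·cross = 18.5·-492.7500 = -9115.8750
edge 1: (17.5,6)→(18,26.5)  cross = 17.5·26.5 − 18·6 = 355.7500; (r_i+r_j)·cross = 35.5·355.7500 = 12629.1250
edge 2: (18,26.5)→(18,36.5)  cross = 18·36.5 − 18·26.5 = 180.0000; (r_i+r_j)·cross = 36·180.0000 = 6480.0000
edge 3: (18,36.5)→(2.5,36.5)  cross = 18·36.5 − 2.5·36.5 = 565.7500; (r_i+r_j)·cross = 20.5·565.7500 = 11597.8750
edge 4: (2.5,36.5)→(1,28.5)  cross = 2.5·28.5 − 1·36.5 = 34.7500; (r_i+r_j)·cross = 3.5·34.7500 = 121.6250
Σcross = 643.5000 → A = |Σcross|/2 = 321.7500 mm²
Σ(r_i+r_j)·cross = 21712.7500 → first moment M = |Σ|/6 = 3618.7917
R_c = M/A = 3618.7917/321.7500 = 11.2472 mm
θ = 76° = 1.326450 rad
V = θ·R_c·A = 1.326450·11.2472·321.7500 = 4800.147 mm³

Volume = 4800.147 mm³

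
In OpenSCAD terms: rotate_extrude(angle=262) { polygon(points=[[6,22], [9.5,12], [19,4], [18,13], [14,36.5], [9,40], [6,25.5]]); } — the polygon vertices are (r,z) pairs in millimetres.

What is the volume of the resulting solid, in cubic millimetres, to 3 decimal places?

Profile (r,z), 7 vertices: (6,22) (9.5,12) (19,4) (18,13) (14,36.5) (9,40) (6,25.5)
edge 0: (6,22)→(9.5,12)  cross = 6·12 − 9.5·22 = -137.0000; (r_i+r_j)·cross = 15.5·-137.0000 = -2123.5000
edge 1: (9.5,12)→(19,4)  cross = 9.5·4 − 19·12 = -190.0000; (r_i+r_j)·cross = 28.5·-190.0000 = -5415.0000
edge 2: (19,4)→(18,13)  cross = 19·13 − 18·4 = 175.0000; (r_i+r_j)·cross = 37·175.0000 = 6475.0000
edge 3: (18,13)→(14,36.5)  cross = 18·36.5 − 14·13 = 475.0000; (r_i+r_j)·cross = 32·475.0000 = 15200.0000
edge 4: (14,36.5)→(9,40)  cross = 14·40 − 9·36.5 = 231.5000; (r_i+r_j)·cross = 23·231.5000 = 5324.5000
edge 5: (9,40)→(6,25.5)  cross = 9·25.5 − 6·40 = -10.5000; (r_i+r_j)·cross = 15·-10.5000 = -157.5000
edge 6: (6,25.5)→(6,22)  cross = 6·22 − 6·25.5 = -21.0000; (r_i+r_j)·cross = 12·-21.0000 = -252.0000
Σcross = 523.0000 → A = |Σcross|/2 = 261.5000 mm²
Σ(r_i+r_j)·cross = 19051.5000 → first moment M = |Σ|/6 = 3175.2500
R_c = M/A = 3175.2500/261.5000 = 12.1424 mm
θ = 262° = 4.572763 rad
V = θ·R_c·A = 4.572763·12.1424·261.5000 = 14519.665 mm³

Volume = 14519.665 mm³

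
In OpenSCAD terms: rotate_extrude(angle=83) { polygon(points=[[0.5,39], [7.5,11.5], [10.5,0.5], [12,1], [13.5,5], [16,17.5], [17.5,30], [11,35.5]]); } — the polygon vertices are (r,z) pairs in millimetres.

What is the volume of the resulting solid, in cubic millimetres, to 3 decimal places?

Volume = 4912.523 mm³

Profile (r,z), 8 vertices: (0.5,39) (7.5,11.5) (10.5,0.5) (12,1) (13.5,5) (16,17.5) (17.5,30) (11,35.5)
edge 0: (0.5,39)→(7.5,11.5)  cross = 0.5·11.5 − 7.5·39 = -286.7500; (r_i+r_j)·cross = 8·-286.7500 = -2294.0000
edge 1: (7.5,11.5)→(10.5,0.5)  cross = 7.5·0.5 − 10.5·11.5 = -117.0000; (r_i+r_j)·cross = 18·-117.0000 = -2106.0000
edge 2: (10.5,0.5)→(12,1)  cross = 10.5·1 − 12·0.5 = 4.5000; (r_i+r_j)·cross = 22.5·4.5000 = 101.2500
edge 3: (12,1)→(13.5,5)  cross = 12·5 − 13.5·1 = 46.5000; (r_i+r_j)·cross = 25.5·46.5000 = 1185.7500
edge 4: (13.5,5)→(16,17.5)  cross = 13.5·17.5 − 16·5 = 156.2500; (r_i+r_j)·cross = 29.5·156.2500 = 4609.3750
edge 5: (16,17.5)→(17.5,30)  cross = 16·30 − 17.5·17.5 = 173.7500; (r_i+r_j)·cross = 33.5·173.7500 = 5820.6250
edge 6: (17.5,30)→(11,35.5)  cross = 17.5·35.5 − 11·30 = 291.2500; (r_i+r_j)·cross = 28.5·291.2500 = 8300.6250
edge 7: (11,35.5)→(0.5,39)  cross = 11·39 − 0.5·35.5 = 411.2500; (r_i+r_j)·cross = 11.5·411.2500 = 4729.3750
Σcross = 679.7500 → A = |Σcross|/2 = 339.8750 mm²
Σ(r_i+r_j)·cross = 20347.0000 → first moment M = |Σ|/6 = 3391.1667
R_c = M/A = 3391.1667/339.8750 = 9.9777 mm
θ = 83° = 1.448623 rad
V = θ·R_c·A = 1.448623·9.9777·339.8750 = 4912.523 mm³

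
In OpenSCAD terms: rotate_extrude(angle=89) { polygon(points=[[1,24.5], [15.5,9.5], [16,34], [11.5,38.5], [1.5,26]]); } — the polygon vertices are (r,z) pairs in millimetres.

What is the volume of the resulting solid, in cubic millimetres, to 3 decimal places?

Profile (r,z), 5 vertices: (1,24.5) (15.5,9.5) (16,34) (11.5,38.5) (1.5,26)
edge 0: (1,24.5)→(15.5,9.5)  cross = 1·9.5 − 15.5·24.5 = -370.2500; (r_i+r_j)·cross = 16.5·-370.2500 = -6109.1250
edge 1: (15.5,9.5)→(16,34)  cross = 15.5·34 − 16·9.5 = 375.0000; (r_i+r_j)·cross = 31.5·375.0000 = 11812.5000
edge 2: (16,34)→(11.5,38.5)  cross = 16·38.5 − 11.5·34 = 225.0000; (r_i+r_j)·cross = 27.5·225.0000 = 6187.5000
edge 3: (11.5,38.5)→(1.5,26)  cross = 11.5·26 − 1.5·38.5 = 241.2500; (r_i+r_j)·cross = 13·241.2500 = 3136.2500
edge 4: (1.5,26)→(1,24.5)  cross = 1.5·24.5 − 1·26 = 10.7500; (r_i+r_j)·cross = 2.5·10.7500 = 26.8750
Σcross = 481.7500 → A = |Σcross|/2 = 240.8750 mm²
Σ(r_i+r_j)·cross = 15054.0000 → first moment M = |Σ|/6 = 2509.0000
R_c = M/A = 2509.0000/240.8750 = 10.4162 mm
θ = 89° = 1.553343 rad
V = θ·R_c·A = 1.553343·10.4162·240.8750 = 3897.338 mm³

Volume = 3897.338 mm³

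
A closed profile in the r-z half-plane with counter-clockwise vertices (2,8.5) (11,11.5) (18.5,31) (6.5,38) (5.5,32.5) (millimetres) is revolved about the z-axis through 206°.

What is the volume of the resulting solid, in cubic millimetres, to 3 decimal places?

Profile (r,z), 5 vertices: (2,8.5) (11,11.5) (18.5,31) (6.5,38) (5.5,32.5)
edge 0: (2,8.5)→(11,11.5)  cross = 2·11.5 − 11·8.5 = -70.5000; (r_i+r_j)·cross = 13·-70.5000 = -916.5000
edge 1: (11,11.5)→(18.5,31)  cross = 11·31 − 18.5·11.5 = 128.2500; (r_i+r_j)·cross = 29.5·128.2500 = 3783.3750
edge 2: (18.5,31)→(6.5,38)  cross = 18.5·38 − 6.5·31 = 501.5000; (r_i+r_j)·cross = 25·501.5000 = 12537.5000
edge 3: (6.5,38)→(5.5,32.5)  cross = 6.5·32.5 − 5.5·38 = 2.2500; (r_i+r_j)·cross = 12·2.2500 = 27.0000
edge 4: (5.5,32.5)→(2,8.5)  cross = 5.5·8.5 − 2·32.5 = -18.2500; (r_i+r_j)·cross = 7.5·-18.2500 = -136.8750
Σcross = 543.2500 → A = |Σcross|/2 = 271.6250 mm²
Σ(r_i+r_j)·cross = 15294.5000 → first moment M = |Σ|/6 = 2549.0833
R_c = M/A = 2549.0833/271.6250 = 9.3846 mm
θ = 206° = 3.595378 rad
V = θ·R_c·A = 3.595378·9.3846·271.6250 = 9164.919 mm³

Volume = 9164.919 mm³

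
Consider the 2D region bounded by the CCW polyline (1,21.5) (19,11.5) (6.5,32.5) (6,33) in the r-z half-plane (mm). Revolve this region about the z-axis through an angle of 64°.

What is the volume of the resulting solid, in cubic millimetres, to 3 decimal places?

Volume = 1268.901 mm³

Profile (r,z), 4 vertices: (1,21.5) (19,11.5) (6.5,32.5) (6,33)
edge 0: (1,21.5)→(19,11.5)  cross = 1·11.5 − 19·21.5 = -397.0000; (r_i+r_j)·cross = 20·-397.0000 = -7940.0000
edge 1: (19,11.5)→(6.5,32.5)  cross = 19·32.5 − 6.5·11.5 = 542.7500; (r_i+r_j)·cross = 25.5·542.7500 = 13840.1250
edge 2: (6.5,32.5)→(6,33)  cross = 6.5·33 − 6·32.5 = 19.5000; (r_i+r_j)·cross = 12.5·19.5000 = 243.7500
edge 3: (6,33)→(1,21.5)  cross = 6·21.5 − 1·33 = 96.0000; (r_i+r_j)·cross = 7·96.0000 = 672.0000
Σcross = 261.2500 → A = |Σcross|/2 = 130.6250 mm²
Σ(r_i+r_j)·cross = 6815.8750 → first moment M = |Σ|/6 = 1135.9792
R_c = M/A = 1135.9792/130.6250 = 8.6965 mm
θ = 64° = 1.117011 rad
V = θ·R_c·A = 1.117011·8.6965·130.6250 = 1268.901 mm³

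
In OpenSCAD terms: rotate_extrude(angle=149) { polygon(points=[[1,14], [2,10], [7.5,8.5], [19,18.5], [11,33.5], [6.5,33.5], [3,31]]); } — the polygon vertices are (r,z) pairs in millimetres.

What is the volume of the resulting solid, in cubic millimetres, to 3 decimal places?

Volume = 6685.015 mm³

Profile (r,z), 7 vertices: (1,14) (2,10) (7.5,8.5) (19,18.5) (11,33.5) (6.5,33.5) (3,31)
edge 0: (1,14)→(2,10)  cross = 1·10 − 2·14 = -18.0000; (r_i+r_j)·cross = 3·-18.0000 = -54.0000
edge 1: (2,10)→(7.5,8.5)  cross = 2·8.5 − 7.5·10 = -58.0000; (r_i+r_j)·cross = 9.5·-58.0000 = -551.0000
edge 2: (7.5,8.5)→(19,18.5)  cross = 7.5·18.5 − 19·8.5 = -22.7500; (r_i+r_j)·cross = 26.5·-22.7500 = -602.8750
edge 3: (19,18.5)→(11,33.5)  cross = 19·33.5 − 11·18.5 = 433.0000; (r_i+r_j)·cross = 30·433.0000 = 12990.0000
edge 4: (11,33.5)→(6.5,33.5)  cross = 11·33.5 − 6.5·33.5 = 150.7500; (r_i+r_j)·cross = 17.5·150.7500 = 2638.1250
edge 5: (6.5,33.5)→(3,31)  cross = 6.5·31 − 3·33.5 = 101.0000; (r_i+r_j)·cross = 9.5·101.0000 = 959.5000
edge 6: (3,31)→(1,14)  cross = 3·14 − 1·31 = 11.0000; (r_i+r_j)·cross = 4·11.0000 = 44.0000
Σcross = 597.0000 → A = |Σcross|/2 = 298.5000 mm²
Σ(r_i+r_j)·cross = 15423.7500 → first moment M = |Σ|/6 = 2570.6250
R_c = M/A = 2570.6250/298.5000 = 8.6118 mm
θ = 149° = 2.600541 rad
V = θ·R_c·A = 2.600541·8.6118·298.5000 = 6685.015 mm³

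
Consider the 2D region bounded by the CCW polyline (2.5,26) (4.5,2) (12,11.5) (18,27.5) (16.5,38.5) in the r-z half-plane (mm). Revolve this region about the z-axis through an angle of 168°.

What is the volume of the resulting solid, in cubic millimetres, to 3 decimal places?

Volume = 8767.260 mm³

Profile (r,z), 5 vertices: (2.5,26) (4.5,2) (12,11.5) (18,27.5) (16.5,38.5)
edge 0: (2.5,26)→(4.5,2)  cross = 2.5·2 − 4.5·26 = -112.0000; (r_i+r_j)·cross = 7·-112.0000 = -784.0000
edge 1: (4.5,2)→(12,11.5)  cross = 4.5·11.5 − 12·2 = 27.7500; (r_i+r_j)·cross = 16.5·27.7500 = 457.8750
edge 2: (12,11.5)→(18,27.5)  cross = 12·27.5 − 18·11.5 = 123.0000; (r_i+r_j)·cross = 30·123.0000 = 3690.0000
edge 3: (18,27.5)→(16.5,38.5)  cross = 18·38.5 − 16.5·27.5 = 239.2500; (r_i+r_j)·cross = 34.5·239.2500 = 8254.1250
edge 4: (16.5,38.5)→(2.5,26)  cross = 16.5·26 − 2.5·38.5 = 332.7500; (r_i+r_j)·cross = 19·332.7500 = 6322.2500
Σcross = 610.7500 → A = |Σcross|/2 = 305.3750 mm²
Σ(r_i+r_j)·cross = 17940.2500 → first moment M = |Σ|/6 = 2990.0417
R_c = M/A = 2990.0417/305.3750 = 9.7914 mm
θ = 168° = 2.932153 rad
V = θ·R_c·A = 2.932153·9.7914·305.3750 = 8767.260 mm³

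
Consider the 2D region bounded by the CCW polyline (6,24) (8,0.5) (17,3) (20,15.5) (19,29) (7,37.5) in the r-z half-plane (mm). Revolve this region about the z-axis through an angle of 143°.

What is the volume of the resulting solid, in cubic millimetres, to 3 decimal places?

Profile (r,z), 6 vertices: (6,24) (8,0.5) (17,3) (20,15.5) (19,29) (7,37.5)
edge 0: (6,24)→(8,0.5)  cross = 6·0.5 − 8·24 = -189.0000; (r_i+r_j)·cross = 14·-189.0000 = -2646.0000
edge 1: (8,0.5)→(17,3)  cross = 8·3 − 17·0.5 = 15.5000; (r_i+r_j)·cross = 25·15.5000 = 387.5000
edge 2: (17,3)→(20,15.5)  cross = 17·15.5 − 20·3 = 203.5000; (r_i+r_j)·cross = 37·203.5000 = 7529.5000
edge 3: (20,15.5)→(19,29)  cross = 20·29 − 19·15.5 = 285.5000; (r_i+r_j)·cross = 39·285.5000 = 11134.5000
edge 4: (19,29)→(7,37.5)  cross = 19·37.5 − 7·29 = 509.5000; (r_i+r_j)·cross = 26·509.5000 = 13247.0000
edge 5: (7,37.5)→(6,24)  cross = 7·24 − 6·37.5 = -57.0000; (r_i+r_j)·cross = 13·-57.0000 = -741.0000
Σcross = 768.0000 → A = |Σcross|/2 = 384.0000 mm²
Σ(r_i+r_j)·cross = 28911.5000 → first moment M = |Σ|/6 = 4818.5833
R_c = M/A = 4818.5833/384.0000 = 12.5484 mm
θ = 143° = 2.495821 rad
V = θ·R_c·A = 2.495821·12.5484·384.0000 = 12026.321 mm³

Volume = 12026.321 mm³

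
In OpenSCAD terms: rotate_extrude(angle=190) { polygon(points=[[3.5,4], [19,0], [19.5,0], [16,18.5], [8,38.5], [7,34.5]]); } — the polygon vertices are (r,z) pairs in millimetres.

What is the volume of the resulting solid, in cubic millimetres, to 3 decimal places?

Volume = 11856.392 mm³

Profile (r,z), 6 vertices: (3.5,4) (19,0) (19.5,0) (16,18.5) (8,38.5) (7,34.5)
edge 0: (3.5,4)→(19,0)  cross = 3.5·0 − 19·4 = -76.0000; (r_i+r_j)·cross = 22.5·-76.0000 = -1710.0000
edge 1: (19,0)→(19.5,0)  cross = 19·0 − 19.5·0 = 0.0000; (r_i+r_j)·cross = 38.5·0.0000 = 0.0000
edge 2: (19.5,0)→(16,18.5)  cross = 19.5·18.5 − 16·0 = 360.7500; (r_i+r_j)·cross = 35.5·360.7500 = 12806.6250
edge 3: (16,18.5)→(8,38.5)  cross = 16·38.5 − 8·18.5 = 468.0000; (r_i+r_j)·cross = 24·468.0000 = 11232.0000
edge 4: (8,38.5)→(7,34.5)  cross = 8·34.5 − 7·38.5 = 6.5000; (r_i+r_j)·cross = 15·6.5000 = 97.5000
edge 5: (7,34.5)→(3.5,4)  cross = 7·4 − 3.5·34.5 = -92.7500; (r_i+r_j)·cross = 10.5·-92.7500 = -973.8750
Σcross = 666.5000 → A = |Σcross|/2 = 333.2500 mm²
Σ(r_i+r_j)·cross = 21452.2500 → first moment M = |Σ|/6 = 3575.3750
R_c = M/A = 3575.3750/333.2500 = 10.7288 mm
θ = 190° = 3.316126 rad
V = θ·R_c·A = 3.316126·10.7288·333.2500 = 11856.392 mm³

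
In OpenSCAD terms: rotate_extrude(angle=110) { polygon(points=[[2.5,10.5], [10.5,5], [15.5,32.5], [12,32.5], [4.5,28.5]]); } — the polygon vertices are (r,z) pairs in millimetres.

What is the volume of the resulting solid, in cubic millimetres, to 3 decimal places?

Volume = 3768.289 mm³

Profile (r,z), 5 vertices: (2.5,10.5) (10.5,5) (15.5,32.5) (12,32.5) (4.5,28.5)
edge 0: (2.5,10.5)→(10.5,5)  cross = 2.5·5 − 10.5·10.5 = -97.7500; (r_i+r_j)·cross = 13·-97.7500 = -1270.7500
edge 1: (10.5,5)→(15.5,32.5)  cross = 10.5·32.5 − 15.5·5 = 263.7500; (r_i+r_j)·cross = 26·263.7500 = 6857.5000
edge 2: (15.5,32.5)→(12,32.5)  cross = 15.5·32.5 − 12·32.5 = 113.7500; (r_i+r_j)·cross = 27.5·113.7500 = 3128.1250
edge 3: (12,32.5)→(4.5,28.5)  cross = 12·28.5 − 4.5·32.5 = 195.7500; (r_i+r_j)·cross = 16.5·195.7500 = 3229.8750
edge 4: (4.5,28.5)→(2.5,10.5)  cross = 4.5·10.5 − 2.5·28.5 = -24.0000; (r_i+r_j)·cross = 7·-24.0000 = -168.0000
Σcross = 451.5000 → A = |Σcross|/2 = 225.7500 mm²
Σ(r_i+r_j)·cross = 11776.7500 → first moment M = |Σ|/6 = 1962.7917
R_c = M/A = 1962.7917/225.7500 = 8.6945 mm
θ = 110° = 1.919862 rad
V = θ·R_c·A = 1.919862·8.6945·225.7500 = 3768.289 mm³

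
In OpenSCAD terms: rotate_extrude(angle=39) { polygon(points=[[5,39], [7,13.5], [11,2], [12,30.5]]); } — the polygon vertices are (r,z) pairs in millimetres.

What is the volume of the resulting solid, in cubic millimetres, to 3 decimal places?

Profile (r,z), 4 vertices: (5,39) (7,13.5) (11,2) (12,30.5)
edge 0: (5,39)→(7,13.5)  cross = 5·13.5 − 7·39 = -205.5000; (r_i+r_j)·cross = 12·-205.5000 = -2466.0000
edge 1: (7,13.5)→(11,2)  cross = 7·2 − 11·13.5 = -134.5000; (r_i+r_j)·cross = 18·-134.5000 = -2421.0000
edge 2: (11,2)→(12,30.5)  cross = 11·30.5 − 12·2 = 311.5000; (r_i+r_j)·cross = 23·311.5000 = 7164.5000
edge 3: (12,30.5)→(5,39)  cross = 12·39 − 5·30.5 = 315.5000; (r_i+r_j)·cross = 17·315.5000 = 5363.5000
Σcross = 287.0000 → A = |Σcross|/2 = 143.5000 mm²
Σ(r_i+r_j)·cross = 7641.0000 → first moment M = |Σ|/6 = 1273.5000
R_c = M/A = 1273.5000/143.5000 = 8.8746 mm
θ = 39° = 0.680678 rad
V = θ·R_c·A = 0.680678·8.8746·143.5000 = 866.844 mm³

Volume = 866.844 mm³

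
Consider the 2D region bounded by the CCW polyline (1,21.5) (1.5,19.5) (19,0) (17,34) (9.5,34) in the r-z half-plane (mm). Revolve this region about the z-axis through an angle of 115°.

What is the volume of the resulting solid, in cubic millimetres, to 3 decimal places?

Profile (r,z), 5 vertices: (1,21.5) (1.5,19.5) (19,0) (17,34) (9.5,34)
edge 0: (1,21.5)→(1.5,19.5)  cross = 1·19.5 − 1.5·21.5 = -12.7500; (r_i+r_j)·cross = 2.5·-12.7500 = -31.8750
edge 1: (1.5,19.5)→(19,0)  cross = 1.5·0 − 19·19.5 = -370.5000; (r_i+r_j)·cross = 20.5·-370.5000 = -7595.2500
edge 2: (19,0)→(17,34)  cross = 19·34 − 17·0 = 646.0000; (r_i+r_j)·cross = 36·646.0000 = 23256.0000
edge 3: (17,34)→(9.5,34)  cross = 17·34 − 9.5·34 = 255.0000; (r_i+r_j)·cross = 26.5·255.0000 = 6757.5000
edge 4: (9.5,34)→(1,21.5)  cross = 9.5·21.5 − 1·34 = 170.2500; (r_i+r_j)·cross = 10.5·170.2500 = 1787.6250
Σcross = 688.0000 → A = |Σcross|/2 = 344.0000 mm²
Σ(r_i+r_j)·cross = 24174.0000 → first moment M = |Σ|/6 = 4029.0000
R_c = M/A = 4029.0000/344.0000 = 11.7122 mm
θ = 115° = 2.007129 rad
V = θ·R_c·A = 2.007129·11.7122·344.0000 = 8086.721 mm³

Volume = 8086.721 mm³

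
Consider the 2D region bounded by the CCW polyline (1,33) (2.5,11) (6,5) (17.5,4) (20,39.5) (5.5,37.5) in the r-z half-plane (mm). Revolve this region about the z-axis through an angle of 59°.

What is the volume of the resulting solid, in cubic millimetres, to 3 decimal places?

Volume = 6049.018 mm³

Profile (r,z), 6 vertices: (1,33) (2.5,11) (6,5) (17.5,4) (20,39.5) (5.5,37.5)
edge 0: (1,33)→(2.5,11)  cross = 1·11 − 2.5·33 = -71.5000; (r_i+r_j)·cross = 3.5·-71.5000 = -250.2500
edge 1: (2.5,11)→(6,5)  cross = 2.5·5 − 6·11 = -53.5000; (r_i+r_j)·cross = 8.5·-53.5000 = -454.7500
edge 2: (6,5)→(17.5,4)  cross = 6·4 − 17.5·5 = -63.5000; (r_i+r_j)·cross = 23.5·-63.5000 = -1492.2500
edge 3: (17.5,4)→(20,39.5)  cross = 17.5·39.5 − 20·4 = 611.2500; (r_i+r_j)·cross = 37.5·611.2500 = 22921.8750
edge 4: (20,39.5)→(5.5,37.5)  cross = 20·37.5 − 5.5·39.5 = 532.7500; (r_i+r_j)·cross = 25.5·532.7500 = 13585.1250
edge 5: (5.5,37.5)→(1,33)  cross = 5.5·33 − 1·37.5 = 144.0000; (r_i+r_j)·cross = 6.5·144.0000 = 936.0000
Σcross = 1099.5000 → A = |Σcross|/2 = 549.7500 mm²
Σ(r_i+r_j)·cross = 35245.7500 → first moment M = |Σ|/6 = 5874.2917
R_c = M/A = 5874.2917/549.7500 = 10.6854 mm
θ = 59° = 1.029744 rad
V = θ·R_c·A = 1.029744·10.6854·549.7500 = 6049.018 mm³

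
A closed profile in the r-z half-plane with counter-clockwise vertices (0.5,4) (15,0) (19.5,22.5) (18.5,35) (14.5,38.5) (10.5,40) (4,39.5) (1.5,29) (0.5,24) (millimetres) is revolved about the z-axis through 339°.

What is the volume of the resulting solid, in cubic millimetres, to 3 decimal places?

Volume = 35520.459 mm³

Profile (r,z), 9 vertices: (0.5,4) (15,0) (19.5,22.5) (18.5,35) (14.5,38.5) (10.5,40) (4,39.5) (1.5,29) (0.5,24)
edge 0: (0.5,4)→(15,0)  cross = 0.5·0 − 15·4 = -60.0000; (r_i+r_j)·cross = 15.5·-60.0000 = -930.0000
edge 1: (15,0)→(19.5,22.5)  cross = 15·22.5 − 19.5·0 = 337.5000; (r_i+r_j)·cross = 34.5·337.5000 = 11643.7500
edge 2: (19.5,22.5)→(18.5,35)  cross = 19.5·35 − 18.5·22.5 = 266.2500; (r_i+r_j)·cross = 38·266.2500 = 10117.5000
edge 3: (18.5,35)→(14.5,38.5)  cross = 18.5·38.5 − 14.5·35 = 204.7500; (r_i+r_j)·cross = 33·204.7500 = 6756.7500
edge 4: (14.5,38.5)→(10.5,40)  cross = 14.5·40 − 10.5·38.5 = 175.7500; (r_i+r_j)·cross = 25·175.7500 = 4393.7500
edge 5: (10.5,40)→(4,39.5)  cross = 10.5·39.5 − 4·40 = 254.7500; (r_i+r_j)·cross = 14.5·254.7500 = 3693.8750
edge 6: (4,39.5)→(1.5,29)  cross = 4·29 − 1.5·39.5 = 56.7500; (r_i+r_j)·cross = 5.5·56.7500 = 312.1250
edge 7: (1.5,29)→(0.5,24)  cross = 1.5·24 − 0.5·29 = 21.5000; (r_i+r_j)·cross = 2·21.5000 = 43.0000
edge 8: (0.5,24)→(0.5,4)  cross = 0.5·4 − 0.5·24 = -10.0000; (r_i+r_j)·cross = 1·-10.0000 = -10.0000
Σcross = 1247.2500 → A = |Σcross|/2 = 623.6250 mm²
Σ(r_i+r_j)·cross = 36020.7500 → first moment M = |Σ|/6 = 6003.4583
R_c = M/A = 6003.4583/623.6250 = 9.6267 mm
θ = 339° = 5.916666 rad
V = θ·R_c·A = 5.916666·9.6267·623.6250 = 35520.459 mm³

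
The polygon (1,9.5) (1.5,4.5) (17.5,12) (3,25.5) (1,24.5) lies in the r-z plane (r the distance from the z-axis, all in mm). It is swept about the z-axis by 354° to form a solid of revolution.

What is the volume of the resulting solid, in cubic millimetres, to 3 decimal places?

Profile (r,z), 5 vertices: (1,9.5) (1.5,4.5) (17.5,12) (3,25.5) (1,24.5)
edge 0: (1,9.5)→(1.5,4.5)  cross = 1·4.5 − 1.5·9.5 = -9.7500; (r_i+r_j)·cross = 2.5·-9.7500 = -24.3750
edge 1: (1.5,4.5)→(17.5,12)  cross = 1.5·12 − 17.5·4.5 = -60.7500; (r_i+r_j)·cross = 19·-60.7500 = -1154.2500
edge 2: (17.5,12)→(3,25.5)  cross = 17.5·25.5 − 3·12 = 410.2500; (r_i+r_j)·cross = 20.5·410.2500 = 8410.1250
edge 3: (3,25.5)→(1,24.5)  cross = 3·24.5 − 1·25.5 = 48.0000; (r_i+r_j)·cross = 4·48.0000 = 192.0000
edge 4: (1,24.5)→(1,9.5)  cross = 1·9.5 − 1·24.5 = -15.0000; (r_i+r_j)·cross = 2·-15.0000 = -30.0000
Σcross = 372.7500 → A = |Σcross|/2 = 186.3750 mm²
Σ(r_i+r_j)·cross = 7393.5000 → first moment M = |Σ|/6 = 1232.2500
R_c = M/A = 1232.2500/186.3750 = 6.6117 mm
θ = 354° = 6.178466 rad
V = θ·R_c·A = 6.178466·6.6117·186.3750 = 7613.414 mm³

Volume = 7613.414 mm³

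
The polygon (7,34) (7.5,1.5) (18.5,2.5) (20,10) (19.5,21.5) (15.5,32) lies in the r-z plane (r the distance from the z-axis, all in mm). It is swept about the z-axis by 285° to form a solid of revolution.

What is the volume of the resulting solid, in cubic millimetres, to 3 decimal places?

Volume = 22959.610 mm³

Profile (r,z), 6 vertices: (7,34) (7.5,1.5) (18.5,2.5) (20,10) (19.5,21.5) (15.5,32)
edge 0: (7,34)→(7.5,1.5)  cross = 7·1.5 − 7.5·34 = -244.5000; (r_i+r_j)·cross = 14.5·-244.5000 = -3545.2500
edge 1: (7.5,1.5)→(18.5,2.5)  cross = 7.5·2.5 − 18.5·1.5 = -9.0000; (r_i+r_j)·cross = 26·-9.0000 = -234.0000
edge 2: (18.5,2.5)→(20,10)  cross = 18.5·10 − 20·2.5 = 135.0000; (r_i+r_j)·cross = 38.5·135.0000 = 5197.5000
edge 3: (20,10)→(19.5,21.5)  cross = 20·21.5 − 19.5·10 = 235.0000; (r_i+r_j)·cross = 39.5·235.0000 = 9282.5000
edge 4: (19.5,21.5)→(15.5,32)  cross = 19.5·32 − 15.5·21.5 = 290.7500; (r_i+r_j)·cross = 35·290.7500 = 10176.2500
edge 5: (15.5,32)→(7,34)  cross = 15.5·34 − 7·32 = 303.0000; (r_i+r_j)·cross = 22.5·303.0000 = 6817.5000
Σcross = 710.2500 → A = |Σcross|/2 = 355.1250 mm²
Σ(r_i+r_j)·cross = 27694.5000 → first moment M = |Σ|/6 = 4615.7500
R_c = M/A = 4615.7500/355.1250 = 12.9975 mm
θ = 285° = 4.974188 rad
V = θ·R_c·A = 4.974188·12.9975·355.1250 = 22959.610 mm³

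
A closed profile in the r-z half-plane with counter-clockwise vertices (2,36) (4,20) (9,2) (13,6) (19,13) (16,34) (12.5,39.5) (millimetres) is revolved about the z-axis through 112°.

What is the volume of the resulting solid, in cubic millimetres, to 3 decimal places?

Profile (r,z), 7 vertices: (2,36) (4,20) (9,2) (13,6) (19,13) (16,34) (12.5,39.5)
edge 0: (2,36)→(4,20)  cross = 2·20 − 4·36 = -104.0000; (r_i+r_j)·cross = 6·-104.0000 = -624.0000
edge 1: (4,20)→(9,2)  cross = 4·2 − 9·20 = -172.0000; (r_i+r_j)·cross = 13·-172.0000 = -2236.0000
edge 2: (9,2)→(13,6)  cross = 9·6 − 13·2 = 28.0000; (r_i+r_j)·cross = 22·28.0000 = 616.0000
edge 3: (13,6)→(19,13)  cross = 13·13 − 19·6 = 55.0000; (r_i+r_j)·cross = 32·55.0000 = 1760.0000
edge 4: (19,13)→(16,34)  cross = 19·34 − 16·13 = 438.0000; (r_i+r_j)·cross = 35·438.0000 = 15330.0000
edge 5: (16,34)→(12.5,39.5)  cross = 16·39.5 − 12.5·34 = 207.0000; (r_i+r_j)·cross = 28.5·207.0000 = 5899.5000
edge 6: (12.5,39.5)→(2,36)  cross = 12.5·36 − 2·39.5 = 371.0000; (r_i+r_j)·cross = 14.5·371.0000 = 5379.5000
Σcross = 823.0000 → A = |Σcross|/2 = 411.5000 mm²
Σ(r_i+r_j)·cross = 26125.0000 → first moment M = |Σ|/6 = 4354.1667
R_c = M/A = 4354.1667/411.5000 = 10.5812 mm
θ = 112° = 1.954769 rad
V = θ·R_c·A = 1.954769·10.5812·411.5000 = 8511.389 mm³

Volume = 8511.389 mm³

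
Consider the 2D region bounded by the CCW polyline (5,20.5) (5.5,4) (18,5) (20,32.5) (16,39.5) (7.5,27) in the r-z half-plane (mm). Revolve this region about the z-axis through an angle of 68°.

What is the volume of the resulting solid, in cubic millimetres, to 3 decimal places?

Volume = 5846.072 mm³

Profile (r,z), 6 vertices: (5,20.5) (5.5,4) (18,5) (20,32.5) (16,39.5) (7.5,27)
edge 0: (5,20.5)→(5.5,4)  cross = 5·4 − 5.5·20.5 = -92.7500; (r_i+r_j)·cross = 10.5·-92.7500 = -973.8750
edge 1: (5.5,4)→(18,5)  cross = 5.5·5 − 18·4 = -44.5000; (r_i+r_j)·cross = 23.5·-44.5000 = -1045.7500
edge 2: (18,5)→(20,32.5)  cross = 18·32.5 − 20·5 = 485.0000; (r_i+r_j)·cross = 38·485.0000 = 18430.0000
edge 3: (20,32.5)→(16,39.5)  cross = 20·39.5 − 16·32.5 = 270.0000; (r_i+r_j)·cross = 36·270.0000 = 9720.0000
edge 4: (16,39.5)→(7.5,27)  cross = 16·27 − 7.5·39.5 = 135.7500; (r_i+r_j)·cross = 23.5·135.7500 = 3190.1250
edge 5: (7.5,27)→(5,20.5)  cross = 7.5·20.5 − 5·27 = 18.7500; (r_i+r_j)·cross = 12.5·18.7500 = 234.3750
Σcross = 772.2500 → A = |Σcross|/2 = 386.1250 mm²
Σ(r_i+r_j)·cross = 29554.8750 → first moment M = |Σ|/6 = 4925.8125
R_c = M/A = 4925.8125/386.1250 = 12.7570 mm
θ = 68° = 1.186824 rad
V = θ·R_c·A = 1.186824·12.7570·386.1250 = 5846.072 mm³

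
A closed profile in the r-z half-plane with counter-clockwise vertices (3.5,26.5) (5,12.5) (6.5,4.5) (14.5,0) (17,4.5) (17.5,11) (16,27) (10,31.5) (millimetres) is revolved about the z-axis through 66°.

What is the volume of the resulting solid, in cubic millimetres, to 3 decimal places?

Volume = 4050.069 mm³

Profile (r,z), 8 vertices: (3.5,26.5) (5,12.5) (6.5,4.5) (14.5,0) (17,4.5) (17.5,11) (16,27) (10,31.5)
edge 0: (3.5,26.5)→(5,12.5)  cross = 3.5·12.5 − 5·26.5 = -88.7500; (r_i+r_j)·cross = 8.5·-88.7500 = -754.3750
edge 1: (5,12.5)→(6.5,4.5)  cross = 5·4.5 − 6.5·12.5 = -58.7500; (r_i+r_j)·cross = 11.5·-58.7500 = -675.6250
edge 2: (6.5,4.5)→(14.5,0)  cross = 6.5·0 − 14.5·4.5 = -65.2500; (r_i+r_j)·cross = 21·-65.2500 = -1370.2500
edge 3: (14.5,0)→(17,4.5)  cross = 14.5·4.5 − 17·0 = 65.2500; (r_i+r_j)·cross = 31.5·65.2500 = 2055.3750
edge 4: (17,4.5)→(17.5,11)  cross = 17·11 − 17.5·4.5 = 108.2500; (r_i+r_j)·cross = 34.5·108.2500 = 3734.6250
edge 5: (17.5,11)→(16,27)  cross = 17.5·27 − 16·11 = 296.5000; (r_i+r_j)·cross = 33.5·296.5000 = 9932.7500
edge 6: (16,27)→(10,31.5)  cross = 16·31.5 − 10·27 = 234.0000; (r_i+r_j)·cross = 26·234.0000 = 6084.0000
edge 7: (10,31.5)→(3.5,26.5)  cross = 10·26.5 − 3.5·31.5 = 154.7500; (r_i+r_j)·cross = 13.5·154.7500 = 2089.1250
Σcross = 646.0000 → A = |Σcross|/2 = 323.0000 mm²
Σ(r_i+r_j)·cross = 21095.6250 → first moment M = |Σ|/6 = 3515.9375
R_c = M/A = 3515.9375/323.0000 = 10.8853 mm
θ = 66° = 1.151917 rad
V = θ·R_c·A = 1.151917·10.8853·323.0000 = 4050.069 mm³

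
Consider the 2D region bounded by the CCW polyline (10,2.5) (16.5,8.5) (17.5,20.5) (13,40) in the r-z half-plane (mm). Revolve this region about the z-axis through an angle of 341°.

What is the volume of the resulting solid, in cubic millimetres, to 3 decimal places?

Profile (r,z), 4 vertices: (10,2.5) (16.5,8.5) (17.5,20.5) (13,40)
edge 0: (10,2.5)→(16.5,8.5)  cross = 10·8.5 − 16.5·2.5 = 43.7500; (r_i+r_j)·cross = 26.5·43.7500 = 1159.3750
edge 1: (16.5,8.5)→(17.5,20.5)  cross = 16.5·20.5 − 17.5·8.5 = 189.5000; (r_i+r_j)·cross = 34·189.5000 = 6443.0000
edge 2: (17.5,20.5)→(13,40)  cross = 17.5·40 − 13·20.5 = 433.5000; (r_i+r_j)·cross = 30.5·433.5000 = 13221.7500
edge 3: (13,40)→(10,2.5)  cross = 13·2.5 − 10·40 = -367.5000; (r_i+r_j)·cross = 23·-367.5000 = -8452.5000
Σcross = 299.2500 → A = |Σcross|/2 = 149.6250 mm²
Σ(r_i+r_j)·cross = 12371.6250 → first moment M = |Σ|/6 = 2061.9375
R_c = M/A = 2061.9375/149.6250 = 13.7807 mm
θ = 341° = 5.951573 rad
V = θ·R_c·A = 5.951573·13.7807·149.6250 = 12271.771 mm³

Volume = 12271.771 mm³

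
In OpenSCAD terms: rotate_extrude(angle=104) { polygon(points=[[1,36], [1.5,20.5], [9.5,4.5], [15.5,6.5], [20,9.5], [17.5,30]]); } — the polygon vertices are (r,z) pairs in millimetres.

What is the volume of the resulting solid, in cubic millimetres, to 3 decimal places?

Volume = 7752.549 mm³

Profile (r,z), 6 vertices: (1,36) (1.5,20.5) (9.5,4.5) (15.5,6.5) (20,9.5) (17.5,30)
edge 0: (1,36)→(1.5,20.5)  cross = 1·20.5 − 1.5·36 = -33.5000; (r_i+r_j)·cross = 2.5·-33.5000 = -83.7500
edge 1: (1.5,20.5)→(9.5,4.5)  cross = 1.5·4.5 − 9.5·20.5 = -188.0000; (r_i+r_j)·cross = 11·-188.0000 = -2068.0000
edge 2: (9.5,4.5)→(15.5,6.5)  cross = 9.5·6.5 − 15.5·4.5 = -8.0000; (r_i+r_j)·cross = 25·-8.0000 = -200.0000
edge 3: (15.5,6.5)→(20,9.5)  cross = 15.5·9.5 − 20·6.5 = 17.2500; (r_i+r_j)·cross = 35.5·17.2500 = 612.3750
edge 4: (20,9.5)→(17.5,30)  cross = 20·30 − 17.5·9.5 = 433.7500; (r_i+r_j)·cross = 37.5·433.7500 = 16265.6250
edge 5: (17.5,30)→(1,36)  cross = 17.5·36 − 1·30 = 600.0000; (r_i+r_j)·cross = 18.5·600.0000 = 11100.0000
Σcross = 821.5000 → A = |Σcross|/2 = 410.7500 mm²
Σ(r_i+r_j)·cross = 25626.2500 → first moment M = |Σ|/6 = 4271.0417
R_c = M/A = 4271.0417/410.7500 = 10.3982 mm
θ = 104° = 1.815142 rad
V = θ·R_c·A = 1.815142·10.3982·410.7500 = 7752.549 mm³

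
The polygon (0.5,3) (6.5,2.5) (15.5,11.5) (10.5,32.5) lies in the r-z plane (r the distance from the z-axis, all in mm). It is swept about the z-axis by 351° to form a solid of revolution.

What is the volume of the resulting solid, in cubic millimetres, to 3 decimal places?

Profile (r,z), 4 vertices: (0.5,3) (6.5,2.5) (15.5,11.5) (10.5,32.5)
edge 0: (0.5,3)→(6.5,2.5)  cross = 0.5·2.5 − 6.5·3 = -18.2500; (r_i+r_j)·cross = 7·-18.2500 = -127.7500
edge 1: (6.5,2.5)→(15.5,11.5)  cross = 6.5·11.5 − 15.5·2.5 = 36.0000; (r_i+r_j)·cross = 22·36.0000 = 792.0000
edge 2: (15.5,11.5)→(10.5,32.5)  cross = 15.5·32.5 − 10.5·11.5 = 383.0000; (r_i+r_j)·cross = 26·383.0000 = 9958.0000
edge 3: (10.5,32.5)→(0.5,3)  cross = 10.5·3 − 0.5·32.5 = 15.2500; (r_i+r_j)·cross = 11·15.2500 = 167.7500
Σcross = 416.0000 → A = |Σcross|/2 = 208.0000 mm²
Σ(r_i+r_j)·cross = 10790.0000 → first moment M = |Σ|/6 = 1798.3333
R_c = M/A = 1798.3333/208.0000 = 8.6458 mm
θ = 351° = 6.126106 rad
V = θ·R_c·A = 6.126106·8.6458·208.0000 = 11016.780 mm³

Volume = 11016.780 mm³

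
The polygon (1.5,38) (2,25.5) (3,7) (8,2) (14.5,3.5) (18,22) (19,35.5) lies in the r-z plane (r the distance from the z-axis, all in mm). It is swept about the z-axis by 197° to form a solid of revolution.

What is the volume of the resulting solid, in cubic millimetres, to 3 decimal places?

Profile (r,z), 7 vertices: (1.5,38) (2,25.5) (3,7) (8,2) (14.5,3.5) (18,22) (19,35.5)
edge 0: (1.5,38)→(2,25.5)  cross = 1.5·25.5 − 2·38 = -37.7500; (r_i+r_j)·cross = 3.5·-37.7500 = -132.1250
edge 1: (2,25.5)→(3,7)  cross = 2·7 − 3·25.5 = -62.5000; (r_i+r_j)·cross = 5·-62.5000 = -312.5000
edge 2: (3,7)→(8,2)  cross = 3·2 − 8·7 = -50.0000; (r_i+r_j)·cross = 11·-50.0000 = -550.0000
edge 3: (8,2)→(14.5,3.5)  cross = 8·3.5 − 14.5·2 = -1.0000; (r_i+r_j)·cross = 22.5·-1.0000 = -22.5000
edge 4: (14.5,3.5)→(18,22)  cross = 14.5·22 − 18·3.5 = 256.0000; (r_i+r_j)·cross = 32.5·256.0000 = 8320.0000
edge 5: (18,22)→(19,35.5)  cross = 18·35.5 − 19·22 = 221.0000; (r_i+r_j)·cross = 37·221.0000 = 8177.0000
edge 6: (19,35.5)→(1.5,38)  cross = 19·38 − 1.5·35.5 = 668.7500; (r_i+r_j)·cross = 20.5·668.7500 = 13709.3750
Σcross = 994.5000 → A = |Σcross|/2 = 497.2500 mm²
Σ(r_i+r_j)·cross = 29189.2500 → first moment M = |Σ|/6 = 4864.8750
R_c = M/A = 4864.8750/497.2500 = 9.7836 mm
θ = 197° = 3.438299 rad
V = θ·R_c·A = 3.438299·9.7836·497.2500 = 16726.893 mm³

Volume = 16726.893 mm³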